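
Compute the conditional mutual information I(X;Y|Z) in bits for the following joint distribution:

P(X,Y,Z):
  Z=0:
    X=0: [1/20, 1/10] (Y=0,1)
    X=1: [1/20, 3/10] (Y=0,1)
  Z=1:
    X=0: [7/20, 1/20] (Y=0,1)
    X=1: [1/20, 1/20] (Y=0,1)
0.0597 bits

Conditional mutual information: I(X;Y|Z) = H(X|Z) + H(Y|Z) - H(X,Y|Z)

H(Z) = 1.0000
H(X,Z) = 1.8016 → H(X|Z) = 0.8016
H(Y,Z) = 1.7219 → H(Y|Z) = 0.7219
H(X,Y,Z) = 2.4639 → H(X,Y|Z) = 1.4639

I(X;Y|Z) = 0.8016 + 0.7219 - 1.4639 = 0.0597 bits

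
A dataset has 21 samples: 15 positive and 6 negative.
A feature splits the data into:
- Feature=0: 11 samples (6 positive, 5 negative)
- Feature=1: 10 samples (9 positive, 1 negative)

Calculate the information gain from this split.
0.1191 bits

Information Gain = H(Y) - H(Y|Feature)

Before split:
P(positive) = 15/21 = 0.7143
H(Y) = 0.8631 bits

After split:
Feature=0: H = 0.9940 bits (weight = 11/21)
Feature=1: H = 0.4690 bits (weight = 10/21)
H(Y|Feature) = (11/21)×0.9940 + (10/21)×0.4690 = 0.7440 bits

Information Gain = 0.8631 - 0.7440 = 0.1191 bits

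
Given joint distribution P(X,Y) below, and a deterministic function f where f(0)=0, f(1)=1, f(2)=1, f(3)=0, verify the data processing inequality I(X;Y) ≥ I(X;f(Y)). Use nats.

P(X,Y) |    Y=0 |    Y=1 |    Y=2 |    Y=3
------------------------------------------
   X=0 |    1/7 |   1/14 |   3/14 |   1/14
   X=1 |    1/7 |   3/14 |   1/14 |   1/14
I(X;Y) = 0.0747, I(X;f(Y)) = 0.0000, inequality holds: 0.0747 ≥ 0.0000

Data Processing Inequality: For any Markov chain X → Y → Z, we have I(X;Y) ≥ I(X;Z).

Here Z = f(Y) is a deterministic function of Y, forming X → Y → Z.

Original I(X;Y) = 0.0747 nats

After applying f:
P(X,Z) where Z=f(Y):
- P(X,Z=0) = P(X,Y=0) + P(X,Y=3)
- P(X,Z=1) = P(X,Y=1) + P(X,Y=2)

I(X;Z) = I(X;f(Y)) = 0.0000 nats

Verification: 0.0747 ≥ 0.0000 ✓

Information cannot be created by processing; the function f can only lose information about X.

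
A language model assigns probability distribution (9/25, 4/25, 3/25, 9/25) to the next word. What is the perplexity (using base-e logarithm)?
3.6083

Perplexity is e^H (or exp(H) for natural log).

First, H = -Σ p log p = 1.2832 nats
Perplexity = e^1.2832 = 3.6083

Interpretation: The model's uncertainty is equivalent to choosing uniformly among 3.6 options.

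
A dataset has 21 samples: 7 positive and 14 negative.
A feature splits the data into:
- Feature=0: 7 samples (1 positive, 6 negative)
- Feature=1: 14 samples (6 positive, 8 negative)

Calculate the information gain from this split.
0.0643 bits

Information Gain = H(Y) - H(Y|Feature)

Before split:
P(positive) = 7/21 = 0.3333
H(Y) = 0.9183 bits

After split:
Feature=0: H = 0.5917 bits (weight = 7/21)
Feature=1: H = 0.9852 bits (weight = 14/21)
H(Y|Feature) = (7/21)×0.5917 + (14/21)×0.9852 = 0.8540 bits

Information Gain = 0.9183 - 0.8540 = 0.0643 bits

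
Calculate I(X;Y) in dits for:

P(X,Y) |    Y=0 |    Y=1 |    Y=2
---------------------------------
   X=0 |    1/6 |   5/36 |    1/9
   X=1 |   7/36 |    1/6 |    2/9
0.0032 dits

Mutual information: I(X;Y) = H(X) + H(Y) - H(X,Y)

Marginals:
P(X) = (5/12, 7/12), H(X) = 0.2950 dits
P(Y) = (13/36, 11/36, 1/3), H(Y) = 0.4761 dits

Joint entropy: H(X,Y) = 0.7679 dits

I(X;Y) = 0.2950 + 0.4761 - 0.7679 = 0.0032 dits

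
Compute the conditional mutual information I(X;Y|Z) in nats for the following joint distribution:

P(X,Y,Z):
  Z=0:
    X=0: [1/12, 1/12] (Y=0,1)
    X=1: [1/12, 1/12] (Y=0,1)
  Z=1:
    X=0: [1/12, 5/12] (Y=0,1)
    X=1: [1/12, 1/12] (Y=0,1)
0.0341 nats

Conditional mutual information: I(X;Y|Z) = H(X|Z) + H(Y|Z) - H(X,Y|Z)

H(Z) = 0.6365
H(X,Z) = 1.2425 → H(X|Z) = 0.6059
H(Y,Z) = 1.2425 → H(Y|Z) = 0.6059
H(X,Y,Z) = 1.8143 → H(X,Y|Z) = 1.1778

I(X;Y|Z) = 0.6059 + 0.6059 - 1.1778 = 0.0341 nats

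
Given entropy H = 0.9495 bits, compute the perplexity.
1.9312

Perplexity is 2^H (or exp(H) for natural log).

H = 0.9495 bits
Perplexity = 2^0.9495 = 1.9312

Interpretation: The model's uncertainty is equivalent to choosing uniformly among 1.9 options.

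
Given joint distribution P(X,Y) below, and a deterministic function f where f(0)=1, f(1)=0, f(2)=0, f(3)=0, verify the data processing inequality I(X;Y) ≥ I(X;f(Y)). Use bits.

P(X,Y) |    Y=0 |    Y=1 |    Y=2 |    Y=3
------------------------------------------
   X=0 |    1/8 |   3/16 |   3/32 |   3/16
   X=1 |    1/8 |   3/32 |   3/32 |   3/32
I(X;Y) = 0.0204, I(X;f(Y)) = 0.0087, inequality holds: 0.0204 ≥ 0.0087

Data Processing Inequality: For any Markov chain X → Y → Z, we have I(X;Y) ≥ I(X;Z).

Here Z = f(Y) is a deterministic function of Y, forming X → Y → Z.

Original I(X;Y) = 0.0204 bits

After applying f:
P(X,Z) where Z=f(Y):
- P(X,Z=0) = P(X,Y=1) + P(X,Y=2) + P(X,Y=3)
- P(X,Z=1) = P(X,Y=0)

I(X;Z) = I(X;f(Y)) = 0.0087 bits

Verification: 0.0204 ≥ 0.0087 ✓

Information cannot be created by processing; the function f can only lose information about X.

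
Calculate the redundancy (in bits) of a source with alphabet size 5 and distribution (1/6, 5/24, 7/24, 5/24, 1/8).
0.0547 bits

Redundancy measures how far a source is from maximum entropy:
R = H_max - H(X)

Maximum entropy for 5 symbols: H_max = log_2(5) = 2.3219 bits
Actual entropy: H(X) = 2.2672 bits
Redundancy: R = 2.3219 - 2.2672 = 0.0547 bits

This redundancy represents potential for compression: the source could be compressed by 0.0547 bits per symbol.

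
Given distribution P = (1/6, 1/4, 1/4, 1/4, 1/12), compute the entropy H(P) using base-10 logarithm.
0.6712 dits

Shannon entropy is H(X) = -Σ p(x) log p(x).

For P = (1/6, 1/4, 1/4, 1/4, 1/12):
H = -1/6 × log_10(1/6) -1/4 × log_10(1/4) -1/4 × log_10(1/4) -1/4 × log_10(1/4) -1/12 × log_10(1/12)
H = 0.6712 dits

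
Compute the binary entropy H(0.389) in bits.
0.9642 bits

The binary entropy function is:
H(p) = -p log(p) - (1-p) log(1-p)

H(0.389) = -0.389 × log_2(0.389) - 0.611 × log_2(0.611)
H(0.389) = 0.9642 bits

Note: Binary entropy is maximized at p=0.5 (H=1 bit) and minimized at p=0 or p=1 (H=0).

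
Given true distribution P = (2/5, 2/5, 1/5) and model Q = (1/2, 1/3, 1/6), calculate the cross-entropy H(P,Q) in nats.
1.0751 nats

Cross-entropy: H(P,Q) = -Σ p(x) log q(x)

Alternatively: H(P,Q) = H(P) + D_KL(P||Q)
H(P) = 1.0549 nats
D_KL(P||Q) = 0.0201 nats

H(P,Q) = 1.0549 + 0.0201 = 1.0751 nats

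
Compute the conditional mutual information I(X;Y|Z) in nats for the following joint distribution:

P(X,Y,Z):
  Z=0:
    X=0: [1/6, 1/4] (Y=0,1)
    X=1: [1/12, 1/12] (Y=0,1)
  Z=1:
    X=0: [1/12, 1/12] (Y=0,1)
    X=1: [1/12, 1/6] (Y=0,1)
0.0082 nats

Conditional mutual information: I(X;Y|Z) = H(X|Z) + H(Y|Z) - H(X,Y|Z)

H(Z) = 0.6792
H(X,Z) = 1.3086 → H(X|Z) = 0.6294
H(Y,Z) = 1.3580 → H(Y|Z) = 0.6788
H(X,Y,Z) = 1.9792 → H(X,Y|Z) = 1.3000

I(X;Y|Z) = 0.6294 + 0.6788 - 1.3000 = 0.0082 nats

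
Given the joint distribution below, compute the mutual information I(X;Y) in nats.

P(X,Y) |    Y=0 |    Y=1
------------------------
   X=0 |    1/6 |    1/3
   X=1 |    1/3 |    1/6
0.0566 nats

Mutual information: I(X;Y) = H(X) + H(Y) - H(X,Y)

Marginals:
P(X) = (1/2, 1/2), H(X) = 0.6931 nats
P(Y) = (1/2, 1/2), H(Y) = 0.6931 nats

Joint entropy: H(X,Y) = 1.3297 nats

I(X;Y) = 0.6931 + 0.6931 - 1.3297 = 0.0566 nats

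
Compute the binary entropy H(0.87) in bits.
0.5574 bits

The binary entropy function is:
H(p) = -p log(p) - (1-p) log(1-p)

H(0.87) = -0.87 × log_2(0.87) - 0.13 × log_2(0.13)
H(0.87) = 0.5574 bits

Note: Binary entropy is maximized at p=0.5 (H=1 bit) and minimized at p=0 or p=1 (H=0).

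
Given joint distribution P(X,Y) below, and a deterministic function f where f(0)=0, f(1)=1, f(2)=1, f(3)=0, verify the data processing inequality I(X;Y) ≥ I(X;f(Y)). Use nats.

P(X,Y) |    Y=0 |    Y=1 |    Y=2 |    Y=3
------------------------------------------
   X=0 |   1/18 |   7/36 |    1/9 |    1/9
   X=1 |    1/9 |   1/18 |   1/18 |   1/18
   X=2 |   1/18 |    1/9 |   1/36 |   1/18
I(X;Y) = 0.0535, I(X;f(Y)) = 0.0217, inequality holds: 0.0535 ≥ 0.0217

Data Processing Inequality: For any Markov chain X → Y → Z, we have I(X;Y) ≥ I(X;Z).

Here Z = f(Y) is a deterministic function of Y, forming X → Y → Z.

Original I(X;Y) = 0.0535 nats

After applying f:
P(X,Z) where Z=f(Y):
- P(X,Z=0) = P(X,Y=0) + P(X,Y=3)
- P(X,Z=1) = P(X,Y=1) + P(X,Y=2)

I(X;Z) = I(X;f(Y)) = 0.0217 nats

Verification: 0.0535 ≥ 0.0217 ✓

Information cannot be created by processing; the function f can only lose information about X.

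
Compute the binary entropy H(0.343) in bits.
0.9277 bits

The binary entropy function is:
H(p) = -p log(p) - (1-p) log(1-p)

H(0.343) = -0.343 × log_2(0.343) - 0.657 × log_2(0.657)
H(0.343) = 0.9277 bits

Note: Binary entropy is maximized at p=0.5 (H=1 bit) and minimized at p=0 or p=1 (H=0).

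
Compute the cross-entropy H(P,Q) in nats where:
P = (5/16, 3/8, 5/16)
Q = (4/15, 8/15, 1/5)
1.1517 nats

Cross-entropy: H(P,Q) = -Σ p(x) log q(x)

Alternatively: H(P,Q) = H(P) + D_KL(P||Q)
H(P) = 1.0948 nats
D_KL(P||Q) = 0.0569 nats

H(P,Q) = 1.0948 + 0.0569 = 1.1517 nats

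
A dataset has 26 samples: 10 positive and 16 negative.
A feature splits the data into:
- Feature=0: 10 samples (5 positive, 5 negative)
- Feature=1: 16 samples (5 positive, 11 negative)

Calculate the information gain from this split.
0.0252 bits

Information Gain = H(Y) - H(Y|Feature)

Before split:
P(positive) = 10/26 = 0.3846
H(Y) = 0.9612 bits

After split:
Feature=0: H = 1.0000 bits (weight = 10/26)
Feature=1: H = 0.8960 bits (weight = 16/26)
H(Y|Feature) = (10/26)×1.0000 + (16/26)×0.8960 = 0.9360 bits

Information Gain = 0.9612 - 0.9360 = 0.0252 bits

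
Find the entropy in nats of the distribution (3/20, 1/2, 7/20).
0.9986 nats

Shannon entropy is H(X) = -Σ p(x) log p(x).

For P = (3/20, 1/2, 7/20):
H = -3/20 × log_e(3/20) -1/2 × log_e(1/2) -7/20 × log_e(7/20)
H = 0.9986 nats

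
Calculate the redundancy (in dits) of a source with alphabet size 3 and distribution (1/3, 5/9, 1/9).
0.0702 dits

Redundancy measures how far a source is from maximum entropy:
R = H_max - H(X)

Maximum entropy for 3 symbols: H_max = log_10(3) = 0.4771 dits
Actual entropy: H(X) = 0.4069 dits
Redundancy: R = 0.4771 - 0.4069 = 0.0702 dits

This redundancy represents potential for compression: the source could be compressed by 0.0702 dits per symbol.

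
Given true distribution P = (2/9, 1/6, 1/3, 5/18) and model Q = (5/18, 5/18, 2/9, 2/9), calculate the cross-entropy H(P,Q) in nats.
1.4173 nats

Cross-entropy: H(P,Q) = -Σ p(x) log q(x)

Alternatively: H(P,Q) = H(P) + D_KL(P||Q)
H(P) = 1.3549 nats
D_KL(P||Q) = 0.0624 nats

H(P,Q) = 1.3549 + 0.0624 = 1.4173 nats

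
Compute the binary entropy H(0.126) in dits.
0.1645 dits

The binary entropy function is:
H(p) = -p log(p) - (1-p) log(1-p)

H(0.126) = -0.126 × log_10(0.126) - 0.874 × log_10(0.874)
H(0.126) = 0.1645 dits

Note: Binary entropy is maximized at p=0.5 (H=1 bit) and minimized at p=0 or p=1 (H=0).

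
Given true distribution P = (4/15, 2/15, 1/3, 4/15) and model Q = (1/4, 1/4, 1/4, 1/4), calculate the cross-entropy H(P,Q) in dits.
0.6021 dits

Cross-entropy: H(P,Q) = -Σ p(x) log q(x)

Alternatively: H(P,Q) = H(P) + D_KL(P||Q)
H(P) = 0.5819 dits
D_KL(P||Q) = 0.0202 dits

H(P,Q) = 0.5819 + 0.0202 = 0.6021 dits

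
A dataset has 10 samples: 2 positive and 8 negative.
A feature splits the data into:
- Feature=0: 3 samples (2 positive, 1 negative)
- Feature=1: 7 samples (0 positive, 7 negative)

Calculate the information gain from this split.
0.4464 bits

Information Gain = H(Y) - H(Y|Feature)

Before split:
P(positive) = 2/10 = 0.2000
H(Y) = 0.7219 bits

After split:
Feature=0: H = 0.9183 bits (weight = 3/10)
Feature=1: H = 0.0000 bits (weight = 7/10)
H(Y|Feature) = (3/10)×0.9183 + (7/10)×0.0000 = 0.2755 bits

Information Gain = 0.7219 - 0.2755 = 0.4464 bits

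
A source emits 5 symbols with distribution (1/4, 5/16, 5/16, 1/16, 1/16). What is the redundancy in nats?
0.1893 nats

Redundancy measures how far a source is from maximum entropy:
R = H_max - H(X)

Maximum entropy for 5 symbols: H_max = log_e(5) = 1.6094 nats
Actual entropy: H(X) = 1.4201 nats
Redundancy: R = 1.6094 - 1.4201 = 0.1893 nats

This redundancy represents potential for compression: the source could be compressed by 0.1893 nats per symbol.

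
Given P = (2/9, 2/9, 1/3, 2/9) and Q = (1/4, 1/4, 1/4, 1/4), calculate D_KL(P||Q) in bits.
0.0251 bits

KL divergence: D_KL(P||Q) = Σ p(x) log(p(x)/q(x))

Computing term by term:
  x=0: 2/9 × log_2[(2/9)/(1/4)] = 2/9 × -0.1699 = -0.0378
  x=1: 2/9 × log_2[(2/9)/(1/4)] = 2/9 × -0.1699 = -0.0378
  x=2: 1/3 × log_2[(1/3)/(1/4)] = 1/3 × 0.4150 = 0.1383
  x=3: 2/9 × log_2[(2/9)/(1/4)] = 2/9 × -0.1699 = -0.0378

D_KL(P||Q) = 0.0251 bits

Note: KL divergence is always non-negative and equals 0 iff P = Q.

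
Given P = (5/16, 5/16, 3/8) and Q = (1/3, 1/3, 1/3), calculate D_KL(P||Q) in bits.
0.0055 bits

KL divergence: D_KL(P||Q) = Σ p(x) log(p(x)/q(x))

Computing term by term:
  x=0: 5/16 × log_2[(5/16)/(1/3)] = 5/16 × -0.0931 = -0.0291
  x=1: 5/16 × log_2[(5/16)/(1/3)] = 5/16 × -0.0931 = -0.0291
  x=2: 3/8 × log_2[(3/8)/(1/3)] = 3/8 × 0.1699 = 0.0637

D_KL(P||Q) = 0.0055 bits

Note: KL divergence is always non-negative and equals 0 iff P = Q.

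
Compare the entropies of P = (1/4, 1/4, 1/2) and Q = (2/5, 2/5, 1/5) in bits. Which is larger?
Q

Computing entropies in bits:
H(P) = 1.5000
H(Q) = 1.5219

Distribution Q has higher entropy.

Intuition: The distribution closer to uniform (more spread out) has higher entropy.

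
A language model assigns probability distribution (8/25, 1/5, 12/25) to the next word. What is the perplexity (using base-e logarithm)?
2.8259

Perplexity is e^H (or exp(H) for natural log).

First, H = -Σ p log p = 1.0388 nats
Perplexity = e^1.0388 = 2.8259

Interpretation: The model's uncertainty is equivalent to choosing uniformly among 2.8 options.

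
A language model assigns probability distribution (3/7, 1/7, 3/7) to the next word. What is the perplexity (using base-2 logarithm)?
2.7298

Perplexity is 2^H (or exp(H) for natural log).

First, H = -Σ p log p = 1.4488 bits
Perplexity = 2^1.4488 = 2.7298

Interpretation: The model's uncertainty is equivalent to choosing uniformly among 2.7 options.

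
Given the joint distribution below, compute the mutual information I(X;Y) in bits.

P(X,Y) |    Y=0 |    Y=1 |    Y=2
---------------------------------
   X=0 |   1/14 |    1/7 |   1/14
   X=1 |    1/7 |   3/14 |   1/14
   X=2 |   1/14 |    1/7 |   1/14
0.0101 bits

Mutual information: I(X;Y) = H(X) + H(Y) - H(X,Y)

Marginals:
P(X) = (2/7, 3/7, 2/7), H(X) = 1.5567 bits
P(Y) = (2/7, 1/2, 3/14), H(Y) = 1.4926 bits

Joint entropy: H(X,Y) = 3.0391 bits

I(X;Y) = 1.5567 + 1.4926 - 3.0391 = 0.0101 bits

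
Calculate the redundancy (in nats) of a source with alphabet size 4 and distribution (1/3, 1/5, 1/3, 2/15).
0.0633 nats

Redundancy measures how far a source is from maximum entropy:
R = H_max - H(X)

Maximum entropy for 4 symbols: H_max = log_e(4) = 1.3863 nats
Actual entropy: H(X) = 1.3229 nats
Redundancy: R = 1.3863 - 1.3229 = 0.0633 nats

This redundancy represents potential for compression: the source could be compressed by 0.0633 nats per symbol.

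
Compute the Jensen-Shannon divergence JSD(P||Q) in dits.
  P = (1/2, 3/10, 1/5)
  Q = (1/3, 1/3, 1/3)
0.0075 dits

Jensen-Shannon divergence is:
JSD(P||Q) = 0.5 × D_KL(P||M) + 0.5 × D_KL(Q||M)
where M = 0.5 × (P + Q) is the mixture distribution.

M = 0.5 × (1/2, 3/10, 1/5) + 0.5 × (1/3, 1/3, 1/3) = (5/12, 0.316667, 4/15)

D_KL(P||M) = 0.0076 dits
D_KL(Q||M) = 0.0074 dits

JSD(P||Q) = 0.5 × 0.0076 + 0.5 × 0.0074 = 0.0075 dits

Unlike KL divergence, JSD is symmetric and bounded: 0 ≤ JSD ≤ log(2).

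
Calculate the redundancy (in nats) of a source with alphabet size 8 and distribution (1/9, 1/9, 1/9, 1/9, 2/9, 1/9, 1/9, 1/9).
0.0362 nats

Redundancy measures how far a source is from maximum entropy:
R = H_max - H(X)

Maximum entropy for 8 symbols: H_max = log_e(8) = 2.0794 nats
Actual entropy: H(X) = 2.0432 nats
Redundancy: R = 2.0794 - 2.0432 = 0.0362 nats

This redundancy represents potential for compression: the source could be compressed by 0.0362 nats per symbol.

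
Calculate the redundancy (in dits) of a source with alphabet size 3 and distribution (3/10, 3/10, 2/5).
0.0042 dits

Redundancy measures how far a source is from maximum entropy:
R = H_max - H(X)

Maximum entropy for 3 symbols: H_max = log_10(3) = 0.4771 dits
Actual entropy: H(X) = 0.4729 dits
Redundancy: R = 0.4771 - 0.4729 = 0.0042 dits

This redundancy represents potential for compression: the source could be compressed by 0.0042 dits per symbol.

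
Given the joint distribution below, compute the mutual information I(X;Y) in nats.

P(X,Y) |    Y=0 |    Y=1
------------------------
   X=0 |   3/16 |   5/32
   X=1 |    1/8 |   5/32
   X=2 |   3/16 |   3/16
0.0032 nats

Mutual information: I(X;Y) = H(X) + H(Y) - H(X,Y)

Marginals:
P(X) = (11/32, 9/32, 3/8), H(X) = 1.0916 nats
P(Y) = (1/2, 1/2), H(Y) = 0.6931 nats

Joint entropy: H(X,Y) = 1.7816 nats

I(X;Y) = 1.0916 + 0.6931 - 1.7816 = 0.0032 nats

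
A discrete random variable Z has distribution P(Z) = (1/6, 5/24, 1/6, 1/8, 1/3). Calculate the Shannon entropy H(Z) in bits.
2.2364 bits

Shannon entropy is H(X) = -Σ p(x) log p(x).

For P = (1/6, 5/24, 1/6, 1/8, 1/3):
H = -1/6 × log_2(1/6) -5/24 × log_2(5/24) -1/6 × log_2(1/6) -1/8 × log_2(1/8) -1/3 × log_2(1/3)
H = 2.2364 bits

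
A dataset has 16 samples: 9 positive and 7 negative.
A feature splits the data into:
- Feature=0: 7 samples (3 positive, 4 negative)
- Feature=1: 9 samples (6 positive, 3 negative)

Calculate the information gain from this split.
0.0411 bits

Information Gain = H(Y) - H(Y|Feature)

Before split:
P(positive) = 9/16 = 0.5625
H(Y) = 0.9887 bits

After split:
Feature=0: H = 0.9852 bits (weight = 7/16)
Feature=1: H = 0.9183 bits (weight = 9/16)
H(Y|Feature) = (7/16)×0.9852 + (9/16)×0.9183 = 0.9476 bits

Information Gain = 0.9887 - 0.9476 = 0.0411 bits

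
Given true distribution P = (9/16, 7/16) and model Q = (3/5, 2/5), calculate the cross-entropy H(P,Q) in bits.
0.9929 bits

Cross-entropy: H(P,Q) = -Σ p(x) log q(x)

Alternatively: H(P,Q) = H(P) + D_KL(P||Q)
H(P) = 0.9887 bits
D_KL(P||Q) = 0.0042 bits

H(P,Q) = 0.9887 + 0.0042 = 0.9929 bits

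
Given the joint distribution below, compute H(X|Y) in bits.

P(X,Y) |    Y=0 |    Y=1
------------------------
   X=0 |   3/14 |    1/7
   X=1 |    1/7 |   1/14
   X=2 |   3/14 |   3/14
1.5175 bits

Using the chain rule: H(X|Y) = H(X,Y) - H(Y)

First, compute H(X,Y) = 2.5027 bits

Marginal P(Y) = (4/7, 3/7)
H(Y) = 0.9852 bits

H(X|Y) = H(X,Y) - H(Y) = 2.5027 - 0.9852 = 1.5175 bits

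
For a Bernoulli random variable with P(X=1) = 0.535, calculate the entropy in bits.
0.9965 bits

The binary entropy function is:
H(p) = -p log(p) - (1-p) log(1-p)

H(0.535) = -0.535 × log_2(0.535) - 0.465 × log_2(0.465)
H(0.535) = 0.9965 bits

Note: Binary entropy is maximized at p=0.5 (H=1 bit) and minimized at p=0 or p=1 (H=0).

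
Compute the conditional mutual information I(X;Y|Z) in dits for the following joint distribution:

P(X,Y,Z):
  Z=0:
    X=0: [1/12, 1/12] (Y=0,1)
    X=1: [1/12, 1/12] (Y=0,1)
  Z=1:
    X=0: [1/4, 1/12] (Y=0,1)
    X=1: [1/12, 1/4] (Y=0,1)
0.0379 dits

Conditional mutual information: I(X;Y|Z) = H(X|Z) + H(Y|Z) - H(X,Y|Z)

H(Z) = 0.2764
H(X,Z) = 0.5775 → H(X|Z) = 0.3010
H(Y,Z) = 0.5775 → H(Y|Z) = 0.3010
H(X,Y,Z) = 0.8406 → H(X,Y|Z) = 0.5642

I(X;Y|Z) = 0.3010 + 0.3010 - 0.5642 = 0.0379 dits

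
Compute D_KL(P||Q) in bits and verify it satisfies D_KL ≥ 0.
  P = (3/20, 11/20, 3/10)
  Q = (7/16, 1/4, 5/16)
0.3763 bits

KL divergence satisfies the Gibbs inequality: D_KL(P||Q) ≥ 0 for all distributions P, Q.

D_KL(P||Q) = Σ p(x) log(p(x)/q(x))
Term by term:
  x=0: 3/20 × log_2[(3/20)/(7/16)] = -0.2316
  x=1: 11/20 × log_2[(11/20)/(1/4)] = 0.6256
  x=2: 3/10 × log_2[(3/10)/(5/16)] = -0.0177
D_KL(P||Q) = 0.3763 bits

D_KL(P||Q) = 0.3763 ≥ 0 ✓

This non-negativity is a fundamental property: relative entropy cannot be negative because it measures how different Q is from P.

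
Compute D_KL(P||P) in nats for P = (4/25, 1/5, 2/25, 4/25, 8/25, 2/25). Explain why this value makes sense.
0.0000 nats

KL divergence satisfies the Gibbs inequality: D_KL(P||Q) ≥ 0 for all distributions P, Q.

D_KL(P||Q) = Σ p(x) log(p(x)/q(x))
Each term is p(x) × log_e(p(x)/p(x)) = p(x) × log_e(1) = 0, so the sum is 0.
D_KL(P||Q) = 0.0000 nats

When P = Q, the KL divergence is exactly 0, as there is no 'divergence' between identical distributions.

This non-negativity is a fundamental property: relative entropy cannot be negative because it measures how different Q is from P.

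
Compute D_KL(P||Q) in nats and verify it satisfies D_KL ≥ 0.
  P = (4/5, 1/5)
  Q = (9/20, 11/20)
0.2580 nats

KL divergence satisfies the Gibbs inequality: D_KL(P||Q) ≥ 0 for all distributions P, Q.

D_KL(P||Q) = Σ p(x) log(p(x)/q(x))
Term by term:
  x=0: 4/5 × log_e[(4/5)/(9/20)] = 0.4603
  x=1: 1/5 × log_e[(1/5)/(11/20)] = -0.2023
D_KL(P||Q) = 0.2580 nats

D_KL(P||Q) = 0.2580 ≥ 0 ✓

This non-negativity is a fundamental property: relative entropy cannot be negative because it measures how different Q is from P.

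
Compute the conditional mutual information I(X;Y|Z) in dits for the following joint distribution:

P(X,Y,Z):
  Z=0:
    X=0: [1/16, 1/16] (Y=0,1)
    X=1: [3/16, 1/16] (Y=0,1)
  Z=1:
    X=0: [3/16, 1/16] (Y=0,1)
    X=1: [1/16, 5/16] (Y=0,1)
0.0532 dits

Conditional mutual information: I(X;Y|Z) = H(X|Z) + H(Y|Z) - H(X,Y|Z)

H(Z) = 0.2873
H(X,Z) = 0.5737 → H(X|Z) = 0.2863
H(Y,Z) = 0.5737 → H(Y|Z) = 0.2863
H(X,Y,Z) = 0.8068 → H(X,Y|Z) = 0.5195

I(X;Y|Z) = 0.2863 + 0.2863 - 0.5195 = 0.0532 dits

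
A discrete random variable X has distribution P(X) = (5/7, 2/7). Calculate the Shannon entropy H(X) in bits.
0.8631 bits

Shannon entropy is H(X) = -Σ p(x) log p(x).

For P = (5/7, 2/7):
H = -5/7 × log_2(5/7) -2/7 × log_2(2/7)
H = 0.8631 bits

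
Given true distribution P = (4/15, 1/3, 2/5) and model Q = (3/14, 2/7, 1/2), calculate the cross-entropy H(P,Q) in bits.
1.5951 bits

Cross-entropy: H(P,Q) = -Σ p(x) log q(x)

Alternatively: H(P,Q) = H(P) + D_KL(P||Q)
H(P) = 1.5656 bits
D_KL(P||Q) = 0.0295 bits

H(P,Q) = 1.5656 + 0.0295 = 1.5951 bits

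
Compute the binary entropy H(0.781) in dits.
0.2283 dits

The binary entropy function is:
H(p) = -p log(p) - (1-p) log(1-p)

H(0.781) = -0.781 × log_10(0.781) - 0.219 × log_10(0.219)
H(0.781) = 0.2283 dits

Note: Binary entropy is maximized at p=0.5 (H=1 bit) and minimized at p=0 or p=1 (H=0).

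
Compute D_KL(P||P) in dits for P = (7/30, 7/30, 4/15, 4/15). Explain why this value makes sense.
0.0000 dits

KL divergence satisfies the Gibbs inequality: D_KL(P||Q) ≥ 0 for all distributions P, Q.

D_KL(P||Q) = Σ p(x) log(p(x)/q(x))
Each term is p(x) × log_10(p(x)/p(x)) = p(x) × log_10(1) = 0, so the sum is 0.
D_KL(P||Q) = 0.0000 dits

When P = Q, the KL divergence is exactly 0, as there is no 'divergence' between identical distributions.

This non-negativity is a fundamental property: relative entropy cannot be negative because it measures how different Q is from P.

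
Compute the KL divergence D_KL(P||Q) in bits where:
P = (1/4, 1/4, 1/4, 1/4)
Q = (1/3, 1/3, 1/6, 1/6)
0.0850 bits

KL divergence: D_KL(P||Q) = Σ p(x) log(p(x)/q(x))

Computing term by term:
  x=0: 1/4 × log_2[(1/4)/(1/3)] = 1/4 × -0.4150 = -0.1038
  x=1: 1/4 × log_2[(1/4)/(1/3)] = 1/4 × -0.4150 = -0.1038
  x=2: 1/4 × log_2[(1/4)/(1/6)] = 1/4 × 0.5850 = 0.1462
  x=3: 1/4 × log_2[(1/4)/(1/6)] = 1/4 × 0.5850 = 0.1462

D_KL(P||Q) = 0.0850 bits

Note: KL divergence is always non-negative and equals 0 iff P = Q.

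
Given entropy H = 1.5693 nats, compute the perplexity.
4.8033

Perplexity is e^H (or exp(H) for natural log).

H = 1.5693 nats
Perplexity = e^1.5693 = 4.8033

Interpretation: The model's uncertainty is equivalent to choosing uniformly among 4.8 options.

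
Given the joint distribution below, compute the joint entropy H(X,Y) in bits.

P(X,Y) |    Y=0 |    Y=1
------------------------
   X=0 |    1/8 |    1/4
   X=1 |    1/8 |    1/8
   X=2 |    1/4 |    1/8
2.5000 bits

Joint entropy is H(X,Y) = -Σ_{x,y} p(x,y) log p(x,y).

Summing over all non-zero entries:
H(X,Y) = -[1/8·log_2(1/8) + 1/4·log_2(1/4) + 1/8·log_2(1/8) + 1/8·log_2(1/8) + 1/4·log_2(1/4) + 1/8·log_2(1/8)]
H(X,Y) = 2.5000 bits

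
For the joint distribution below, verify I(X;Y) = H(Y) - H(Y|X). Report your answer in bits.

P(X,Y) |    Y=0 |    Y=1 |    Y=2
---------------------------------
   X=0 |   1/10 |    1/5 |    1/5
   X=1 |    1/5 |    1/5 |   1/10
I(X;Y) = 0.0490 bits

Mutual information has multiple equivalent forms:
- I(X;Y) = H(X) - H(X|Y)
- I(X;Y) = H(Y) - H(Y|X)
- I(X;Y) = H(X) + H(Y) - H(X,Y)

Computing all quantities:
H(X) = 1.0000, H(Y) = 1.5710, H(X,Y) = 2.5219
H(X|Y) = 0.9510, H(Y|X) = 1.5219

Verification:
H(X) - H(X|Y) = 1.0000 - 0.9510 = 0.0490
H(Y) - H(Y|X) = 1.5710 - 1.5219 = 0.0490
H(X) + H(Y) - H(X,Y) = 1.0000 + 1.5710 - 2.5219 = 0.0490

All forms give I(X;Y) = 0.0490 bits. ✓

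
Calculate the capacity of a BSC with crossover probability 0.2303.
0.2215 bits

For a binary symmetric channel (BSC) with error probability p:
Capacity C = 1 - H(p) bits per symbol

where H(p) = -p log₂(p) - (1-p) log₂(1-p) is the binary entropy function.

H(0.2303) = 0.7785 bits
C = 1 - 0.7785 = 0.2215 bits per symbol

This means we can reliably transmit up to 0.2215 bits of information per channel use.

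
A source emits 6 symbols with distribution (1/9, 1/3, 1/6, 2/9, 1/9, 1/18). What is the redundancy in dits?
0.0625 dits

Redundancy measures how far a source is from maximum entropy:
R = H_max - H(X)

Maximum entropy for 6 symbols: H_max = log_10(6) = 0.7782 dits
Actual entropy: H(X) = 0.7157 dits
Redundancy: R = 0.7782 - 0.7157 = 0.0625 dits

This redundancy represents potential for compression: the source could be compressed by 0.0625 dits per symbol.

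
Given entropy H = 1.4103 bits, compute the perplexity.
2.6579

Perplexity is 2^H (or exp(H) for natural log).

H = 1.4103 bits
Perplexity = 2^1.4103 = 2.6579

Interpretation: The model's uncertainty is equivalent to choosing uniformly among 2.7 options.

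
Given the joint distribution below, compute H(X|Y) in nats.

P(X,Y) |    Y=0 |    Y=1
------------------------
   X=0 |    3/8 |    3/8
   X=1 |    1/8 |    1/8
0.5623 nats

Using the chain rule: H(X|Y) = H(X,Y) - H(Y)

First, compute H(X,Y) = 1.2555 nats

Marginal P(Y) = (1/2, 1/2)
H(Y) = 0.6931 nats

H(X|Y) = H(X,Y) - H(Y) = 1.2555 - 0.6931 = 0.5623 nats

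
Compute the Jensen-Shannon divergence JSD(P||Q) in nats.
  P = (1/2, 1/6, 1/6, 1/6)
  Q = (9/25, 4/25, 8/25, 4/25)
0.0181 nats

Jensen-Shannon divergence is:
JSD(P||Q) = 0.5 × D_KL(P||M) + 0.5 × D_KL(Q||M)
where M = 0.5 × (P + Q) is the mixture distribution.

M = 0.5 × (1/2, 1/6, 1/6, 1/6) + 0.5 × (9/25, 4/25, 8/25, 4/25) = (0.43, 0.163333, 0.243333, 0.163333)

D_KL(P||M) = 0.0191 nats
D_KL(Q||M) = 0.0171 nats

JSD(P||Q) = 0.5 × 0.0191 + 0.5 × 0.0171 = 0.0181 nats

Unlike KL divergence, JSD is symmetric and bounded: 0 ≤ JSD ≤ log(2).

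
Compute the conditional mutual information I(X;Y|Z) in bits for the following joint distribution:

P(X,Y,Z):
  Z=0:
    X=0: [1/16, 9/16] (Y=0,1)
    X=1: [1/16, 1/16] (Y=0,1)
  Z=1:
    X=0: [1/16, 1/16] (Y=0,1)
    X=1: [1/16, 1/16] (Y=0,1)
0.0694 bits

Conditional mutual information: I(X;Y|Z) = H(X|Z) + H(Y|Z) - H(X,Y|Z)

H(Z) = 0.8113
H(X,Z) = 1.5488 → H(X|Z) = 0.7375
H(Y,Z) = 1.5488 → H(Y|Z) = 0.7375
H(X,Y,Z) = 2.2169 → H(X,Y|Z) = 1.4056

I(X;Y|Z) = 0.7375 + 0.7375 - 1.4056 = 0.0694 bits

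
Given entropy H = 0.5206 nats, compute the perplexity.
1.6830

Perplexity is e^H (or exp(H) for natural log).

H = 0.5206 nats
Perplexity = e^0.5206 = 1.6830

Interpretation: The model's uncertainty is equivalent to choosing uniformly among 1.7 options.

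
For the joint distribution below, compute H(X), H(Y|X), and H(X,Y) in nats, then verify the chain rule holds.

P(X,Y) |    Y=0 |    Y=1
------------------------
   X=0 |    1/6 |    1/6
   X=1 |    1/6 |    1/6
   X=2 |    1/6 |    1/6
H(X,Y) = 1.7918, H(X) = 1.0986, H(Y|X) = 0.6931 (all in nats)

Chain rule: H(X,Y) = H(X) + H(Y|X)

Left side — joint entropy directly:
H(X,Y) = -Σ p(x,y) log p(x,y) = 1.7918 nats

Right side — compute H(Y|X) from the conditional distributions:
P(X) = (1/3, 1/3, 1/3), so H(X) = 1.0986 nats
H(Y|X) = Σ_x P(X=x) · H(Y|X=x):
  P(Y|X=0) = (1/2, 1/2), H(Y|X=0) = 0.6931, weight P(X=0) = 1/3
  P(Y|X=1) = (1/2, 1/2), H(Y|X=1) = 0.6931, weight P(X=1) = 1/3
  P(Y|X=2) = (1/2, 1/2), H(Y|X=2) = 0.6931, weight P(X=2) = 1/3
H(Y|X) = 0.6931 nats

H(X) + H(Y|X) = 1.0986 + 0.6931 = 1.7918 nats

Both sides equal 1.7918 nats. ✓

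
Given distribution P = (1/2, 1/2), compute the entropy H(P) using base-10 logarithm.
0.3010 dits

Shannon entropy is H(X) = -Σ p(x) log p(x).

For P = (1/2, 1/2):
H = -1/2 × log_10(1/2) -1/2 × log_10(1/2)
H = 0.3010 dits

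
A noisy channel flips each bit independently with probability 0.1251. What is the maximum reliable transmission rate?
0.4562 bits

For a binary symmetric channel (BSC) with error probability p:
Capacity C = 1 - H(p) bits per symbol

where H(p) = -p log₂(p) - (1-p) log₂(1-p) is the binary entropy function.

H(0.1251) = 0.5438 bits
C = 1 - 0.5438 = 0.4562 bits per symbol

This means we can reliably transmit up to 0.4562 bits of information per channel use.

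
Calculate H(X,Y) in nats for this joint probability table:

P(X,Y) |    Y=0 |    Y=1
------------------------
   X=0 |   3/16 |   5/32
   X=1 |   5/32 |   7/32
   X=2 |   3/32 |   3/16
1.7622 nats

Joint entropy is H(X,Y) = -Σ_{x,y} p(x,y) log p(x,y).

Summing over all non-zero entries:
H(X,Y) = -[3/16·log_e(3/16) + 5/32·log_e(5/32) + 5/32·log_e(5/32) + 7/32·log_e(7/32) + 3/32·log_e(3/32) + 3/16·log_e(3/16)]
H(X,Y) = 1.7622 nats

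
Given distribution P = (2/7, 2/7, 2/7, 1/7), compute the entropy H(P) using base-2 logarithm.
1.9502 bits

Shannon entropy is H(X) = -Σ p(x) log p(x).

For P = (2/7, 2/7, 2/7, 1/7):
H = -2/7 × log_2(2/7) -2/7 × log_2(2/7) -2/7 × log_2(2/7) -1/7 × log_2(1/7)
H = 1.9502 bits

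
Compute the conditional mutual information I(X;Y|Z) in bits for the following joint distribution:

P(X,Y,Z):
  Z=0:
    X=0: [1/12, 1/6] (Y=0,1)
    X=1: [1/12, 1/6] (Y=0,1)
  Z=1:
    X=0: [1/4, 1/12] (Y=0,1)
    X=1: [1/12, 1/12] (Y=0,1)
0.0221 bits

Conditional mutual information: I(X;Y|Z) = H(X|Z) + H(Y|Z) - H(X,Y|Z)

H(Z) = 1.0000
H(X,Z) = 1.9591 → H(X|Z) = 0.9591
H(Y,Z) = 1.9183 → H(Y|Z) = 0.9183
H(X,Y,Z) = 2.8554 → H(X,Y|Z) = 1.8554

I(X;Y|Z) = 0.9591 + 0.9183 - 1.8554 = 0.0221 bits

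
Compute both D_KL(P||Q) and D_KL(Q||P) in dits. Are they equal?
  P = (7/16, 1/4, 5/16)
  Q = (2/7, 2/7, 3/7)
D_KL(P||Q) = 0.0236, D_KL(Q||P) = 0.0225

KL divergence is not symmetric: D_KL(P||Q) ≠ D_KL(Q||P) in general.

D_KL(P||Q) = 0.0236 dits
D_KL(Q||P) = 0.0225 dits

No, they are not equal!

This asymmetry is why KL divergence is not a true distance metric.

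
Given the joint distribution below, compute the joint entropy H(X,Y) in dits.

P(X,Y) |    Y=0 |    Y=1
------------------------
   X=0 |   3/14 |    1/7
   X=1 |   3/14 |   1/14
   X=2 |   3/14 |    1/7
0.7534 dits

Joint entropy is H(X,Y) = -Σ_{x,y} p(x,y) log p(x,y).

Summing over all non-zero entries:
H(X,Y) = -[3/14·log_10(3/14) + 1/7·log_10(1/7) + 3/14·log_10(3/14) + 1/14·log_10(1/14) + 3/14·log_10(3/14) + 1/7·log_10(1/7)]
H(X,Y) = 0.7534 dits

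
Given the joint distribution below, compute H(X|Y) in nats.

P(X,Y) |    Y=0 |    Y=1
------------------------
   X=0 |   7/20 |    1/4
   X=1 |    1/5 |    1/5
0.6696 nats

Using the chain rule: H(X|Y) = H(X,Y) - H(Y)

First, compute H(X,Y) = 1.3578 nats

Marginal P(Y) = (11/20, 9/20)
H(Y) = 0.6881 nats

H(X|Y) = H(X,Y) - H(Y) = 1.3578 - 0.6881 = 0.6696 nats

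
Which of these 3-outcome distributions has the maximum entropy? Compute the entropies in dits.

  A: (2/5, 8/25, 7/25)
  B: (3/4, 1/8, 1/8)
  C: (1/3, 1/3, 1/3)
C

For a discrete distribution over n outcomes, entropy is maximized by the uniform distribution.

Computing entropies:
H(A) = 0.4723 dits
H(B) = 0.3195 dits
H(C) = 0.4771 dits

The uniform distribution (where all probabilities equal 1/3) achieves the maximum entropy of log_10(3) = 0.4771 dits.

Distribution C has the highest entropy.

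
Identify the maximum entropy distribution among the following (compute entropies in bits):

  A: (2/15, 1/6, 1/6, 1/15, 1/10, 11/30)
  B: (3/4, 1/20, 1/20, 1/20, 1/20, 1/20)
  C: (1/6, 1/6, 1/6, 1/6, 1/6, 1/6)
C

For a discrete distribution over n outcomes, entropy is maximized by the uniform distribution.

Computing entropies:
H(A) = 2.3726 bits
H(B) = 1.3918 bits
H(C) = 2.5850 bits

The uniform distribution (where all probabilities equal 1/6) achieves the maximum entropy of log_2(6) = 2.5850 bits.

Distribution C has the highest entropy.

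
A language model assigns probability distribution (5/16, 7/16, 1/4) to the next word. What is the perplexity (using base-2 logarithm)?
2.9204

Perplexity is 2^H (or exp(H) for natural log).

First, H = -Σ p log p = 1.5462 bits
Perplexity = 2^1.5462 = 2.9204

Interpretation: The model's uncertainty is equivalent to choosing uniformly among 2.9 options.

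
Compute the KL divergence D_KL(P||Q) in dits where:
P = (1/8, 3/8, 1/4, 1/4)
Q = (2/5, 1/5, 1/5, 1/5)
0.0877 dits

KL divergence: D_KL(P||Q) = Σ p(x) log(p(x)/q(x))

Computing term by term:
  x=0: 1/8 × log_10[(1/8)/(2/5)] = 1/8 × -0.5051 = -0.0631
  x=1: 3/8 × log_10[(3/8)/(1/5)] = 3/8 × 0.2730 = 0.1024
  x=2: 1/4 × log_10[(1/4)/(1/5)] = 1/4 × 0.0969 = 0.0242
  x=3: 1/4 × log_10[(1/4)/(1/5)] = 1/4 × 0.0969 = 0.0242

D_KL(P||Q) = 0.0877 dits

Note: KL divergence is always non-negative and equals 0 iff P = Q.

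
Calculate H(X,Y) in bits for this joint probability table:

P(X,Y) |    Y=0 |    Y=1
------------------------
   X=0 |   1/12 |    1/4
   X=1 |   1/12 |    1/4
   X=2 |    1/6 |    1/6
2.4591 bits

Joint entropy is H(X,Y) = -Σ_{x,y} p(x,y) log p(x,y).

Summing over all non-zero entries:
H(X,Y) = -[1/12·log_2(1/12) + 1/4·log_2(1/4) + 1/12·log_2(1/12) + 1/4·log_2(1/4) + 1/6·log_2(1/6) + 1/6·log_2(1/6)]
H(X,Y) = 2.4591 bits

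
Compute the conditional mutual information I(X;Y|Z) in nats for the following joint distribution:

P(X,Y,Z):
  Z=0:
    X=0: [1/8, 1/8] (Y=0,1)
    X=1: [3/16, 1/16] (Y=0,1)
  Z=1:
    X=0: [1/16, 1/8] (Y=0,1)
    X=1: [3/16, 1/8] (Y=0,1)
0.0338 nats

Conditional mutual information: I(X;Y|Z) = H(X|Z) + H(Y|Z) - H(X,Y|Z)

H(Z) = 0.6931
H(X,Z) = 1.3705 → H(X|Z) = 0.6774
H(Y,Z) = 1.3705 → H(Y|Z) = 0.6774
H(X,Y,Z) = 2.0140 → H(X,Y|Z) = 1.3209

I(X;Y|Z) = 0.6774 + 0.6774 - 1.3209 = 0.0338 nats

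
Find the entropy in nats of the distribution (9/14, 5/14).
0.6518 nats

Shannon entropy is H(X) = -Σ p(x) log p(x).

For P = (9/14, 5/14):
H = -9/14 × log_e(9/14) -5/14 × log_e(5/14)
H = 0.6518 nats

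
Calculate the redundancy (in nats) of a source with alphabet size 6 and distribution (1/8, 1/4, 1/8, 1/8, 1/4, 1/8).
0.0589 nats

Redundancy measures how far a source is from maximum entropy:
R = H_max - H(X)

Maximum entropy for 6 symbols: H_max = log_e(6) = 1.7918 nats
Actual entropy: H(X) = 1.7329 nats
Redundancy: R = 1.7918 - 1.7329 = 0.0589 nats

This redundancy represents potential for compression: the source could be compressed by 0.0589 nats per symbol.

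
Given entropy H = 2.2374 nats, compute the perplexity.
9.3689

Perplexity is e^H (or exp(H) for natural log).

H = 2.2374 nats
Perplexity = e^2.2374 = 9.3689

Interpretation: The model's uncertainty is equivalent to choosing uniformly among 9.4 options.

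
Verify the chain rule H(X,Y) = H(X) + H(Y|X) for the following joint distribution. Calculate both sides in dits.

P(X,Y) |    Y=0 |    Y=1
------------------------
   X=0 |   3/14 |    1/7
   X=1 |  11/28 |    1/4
H(X,Y) = 0.5740, H(X) = 0.2831, H(Y|X) = 0.2910 (all in dits)

Chain rule: H(X,Y) = H(X) + H(Y|X)

Left side — joint entropy directly:
H(X,Y) = -Σ p(x,y) log p(x,y) = 0.5740 dits

Right side — compute H(Y|X) from the conditional distributions:
P(X) = (5/14, 9/14), so H(X) = 0.2831 dits
H(Y|X) = Σ_x P(X=x) · H(Y|X=x):
  P(Y|X=0) = (3/5, 2/5), H(Y|X=0) = 0.2923, weight P(X=0) = 5/14
  P(Y|X=1) = (11/18, 7/18), H(Y|X=1) = 0.2902, weight P(X=1) = 9/14
H(Y|X) = 0.2910 dits

H(X) + H(Y|X) = 0.2831 + 0.2910 = 0.5740 dits

Both sides equal 0.5740 dits. ✓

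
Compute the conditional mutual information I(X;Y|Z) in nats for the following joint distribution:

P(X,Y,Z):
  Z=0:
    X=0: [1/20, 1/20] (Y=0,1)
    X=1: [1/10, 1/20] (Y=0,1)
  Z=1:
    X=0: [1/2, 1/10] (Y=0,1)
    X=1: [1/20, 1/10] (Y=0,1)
0.0726 nats

Conditional mutual information: I(X;Y|Z) = H(X|Z) + H(Y|Z) - H(X,Y|Z)

H(Z) = 0.5623
H(X,Z) = 1.1059 → H(X|Z) = 0.5436
H(Y,Z) = 1.1655 → H(Y|Z) = 0.6032
H(X,Y,Z) = 1.6365 → H(X,Y|Z) = 1.0742

I(X;Y|Z) = 0.5436 + 0.6032 - 1.0742 = 0.0726 nats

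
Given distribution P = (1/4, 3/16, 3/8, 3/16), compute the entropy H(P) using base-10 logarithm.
0.5829 dits

Shannon entropy is H(X) = -Σ p(x) log p(x).

For P = (1/4, 3/16, 3/8, 3/16):
H = -1/4 × log_10(1/4) -3/16 × log_10(3/16) -3/8 × log_10(3/8) -3/16 × log_10(3/16)
H = 0.5829 dits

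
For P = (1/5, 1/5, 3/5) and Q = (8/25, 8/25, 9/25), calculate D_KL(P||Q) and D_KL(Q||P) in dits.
D_KL(P||Q) = 0.0515, D_KL(Q||P) = 0.0508

KL divergence is not symmetric: D_KL(P||Q) ≠ D_KL(Q||P) in general.

D_KL(P||Q) = 0.0515 dits
D_KL(Q||P) = 0.0508 dits

No, they are not equal!

This asymmetry is why KL divergence is not a true distance metric.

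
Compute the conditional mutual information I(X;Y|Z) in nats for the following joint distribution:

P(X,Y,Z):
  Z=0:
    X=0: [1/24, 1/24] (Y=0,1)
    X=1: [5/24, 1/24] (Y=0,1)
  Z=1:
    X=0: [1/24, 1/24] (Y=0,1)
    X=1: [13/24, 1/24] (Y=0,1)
0.0604 nats

Conditional mutual information: I(X;Y|Z) = H(X|Z) + H(Y|Z) - H(X,Y|Z)

H(Z) = 0.6365
H(X,Z) = 1.0751 → H(X|Z) = 0.4386
H(Y,Z) = 1.0751 → H(Y|Z) = 0.4386
H(X,Y,Z) = 1.4534 → H(X,Y|Z) = 0.8169

I(X;Y|Z) = 0.4386 + 0.4386 - 0.8169 = 0.0604 nats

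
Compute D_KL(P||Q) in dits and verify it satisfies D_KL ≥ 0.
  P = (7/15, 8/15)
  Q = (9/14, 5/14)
0.0280 dits

KL divergence satisfies the Gibbs inequality: D_KL(P||Q) ≥ 0 for all distributions P, Q.

D_KL(P||Q) = Σ p(x) log(p(x)/q(x))
Term by term:
  x=0: 7/15 × log_10[(7/15)/(9/14)] = -0.0649
  x=1: 8/15 × log_10[(8/15)/(5/14)] = 0.0929
D_KL(P||Q) = 0.0280 dits

D_KL(P||Q) = 0.0280 ≥ 0 ✓

This non-negativity is a fundamental property: relative entropy cannot be negative because it measures how different Q is from P.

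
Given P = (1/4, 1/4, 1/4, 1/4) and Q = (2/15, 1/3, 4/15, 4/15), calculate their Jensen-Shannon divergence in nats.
0.0123 nats

Jensen-Shannon divergence is:
JSD(P||Q) = 0.5 × D_KL(P||M) + 0.5 × D_KL(Q||M)
where M = 0.5 × (P + Q) is the mixture distribution.

M = 0.5 × (1/4, 1/4, 1/4, 1/4) + 0.5 × (2/15, 1/3, 4/15, 4/15) = (0.191667, 7/24, 0.258333, 0.258333)

D_KL(P||M) = 0.0115 nats
D_KL(Q||M) = 0.0131 nats

JSD(P||Q) = 0.5 × 0.0115 + 0.5 × 0.0131 = 0.0123 nats

Unlike KL divergence, JSD is symmetric and bounded: 0 ≤ JSD ≤ log(2).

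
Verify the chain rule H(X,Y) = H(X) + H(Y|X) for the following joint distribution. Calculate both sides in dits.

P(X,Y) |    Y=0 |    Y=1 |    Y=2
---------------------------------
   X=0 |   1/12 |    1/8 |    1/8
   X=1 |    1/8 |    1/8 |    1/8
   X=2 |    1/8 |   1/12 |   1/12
H(X,Y) = 0.9471, H(X) = 0.4749, H(Y|X) = 0.4723 (all in dits)

Chain rule: H(X,Y) = H(X) + H(Y|X)

Left side — joint entropy directly:
H(X,Y) = -Σ p(x,y) log p(x,y) = 0.9471 dits

Right side — compute H(Y|X) from the conditional distributions:
P(X) = (1/3, 3/8, 7/24), so H(X) = 0.4749 dits
H(Y|X) = Σ_x P(X=x) · H(Y|X=x):
  P(Y|X=0) = (1/4, 3/8, 3/8), H(Y|X=0) = 0.4700, weight P(X=0) = 1/3
  P(Y|X=1) = (1/3, 1/3, 1/3), H(Y|X=1) = 0.4771, weight P(X=1) = 3/8
  P(Y|X=2) = (3/7, 2/7, 2/7), H(Y|X=2) = 0.4686, weight P(X=2) = 7/24
H(Y|X) = 0.4723 dits

H(X) + H(Y|X) = 0.4749 + 0.4723 = 0.9471 dits

Both sides equal 0.9471 dits. ✓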